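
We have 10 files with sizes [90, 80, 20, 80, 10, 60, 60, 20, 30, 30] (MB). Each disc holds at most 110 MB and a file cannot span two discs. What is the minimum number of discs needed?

5

Total = 90 + 80 + 80 + 60 + 60 + 30 + 30 + 20 + 20 + 10 = 480 MB.
Lower bound: ⌈480/110⌉ = 5 discs.
A packing using 5 discs:
  disc 1: 90 + 20 = 110
  disc 2: 80 + 30 = 110
  disc 3: 80 + 30 = 110
  disc 4: 60 + 20 + 10 = 90
  disc 5: 60 = 60
This matches the lower bound, so 5 is optimal.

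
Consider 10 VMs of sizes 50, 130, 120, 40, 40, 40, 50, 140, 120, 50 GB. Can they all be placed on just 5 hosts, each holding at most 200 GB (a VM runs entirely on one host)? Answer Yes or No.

A valid assignment using 5 hosts:
  host 1: 140 + 50 = 190
  host 2: 130 + 50 = 180
  host 3: 120 + 50 = 170
  host 4: 120 + 40 + 40 = 200
  host 5: 40 = 40
Every load is within 200 GB, so 5 hosts suffice.

Yes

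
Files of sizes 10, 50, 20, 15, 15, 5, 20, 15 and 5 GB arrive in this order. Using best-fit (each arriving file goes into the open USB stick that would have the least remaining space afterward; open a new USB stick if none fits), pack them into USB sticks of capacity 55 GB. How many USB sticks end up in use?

3

  10 → USB stick 1 (new)  [load 10/55]
  50 → USB stick 2 (new)  [load 50/55]
  20 → USB stick 1  [load 30/55]
  15 → USB stick 1  [load 45/55]
  15 → USB stick 3 (new)  [load 15/55]
  5 → USB stick 2  [load 55/55]
  20 → USB stick 3  [load 35/55]
  15 → USB stick 3  [load 50/55]
  5 → USB stick 3  [load 55/55]
3 USB sticks opened.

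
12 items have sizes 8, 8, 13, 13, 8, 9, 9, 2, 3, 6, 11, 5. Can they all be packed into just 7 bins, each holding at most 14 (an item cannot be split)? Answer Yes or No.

Total = 95; ⌈95/14⌉ = 7.
8 items each exceed half the capacity and cannot share a bin, forcing at least 8 bins.
At least 8 bins are required, but only 7 are allowed.

No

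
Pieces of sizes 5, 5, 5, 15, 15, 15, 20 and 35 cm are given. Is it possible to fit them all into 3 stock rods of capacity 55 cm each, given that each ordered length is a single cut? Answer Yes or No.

Yes

A valid assignment using 3 stock rods:
  stock rod 1: 35 + 20 = 55
  stock rod 2: 15 + 15 + 15 + 5 + 5 = 55
  stock rod 3: 5 = 5
Every load is within 55 cm, so 3 stock rods suffice.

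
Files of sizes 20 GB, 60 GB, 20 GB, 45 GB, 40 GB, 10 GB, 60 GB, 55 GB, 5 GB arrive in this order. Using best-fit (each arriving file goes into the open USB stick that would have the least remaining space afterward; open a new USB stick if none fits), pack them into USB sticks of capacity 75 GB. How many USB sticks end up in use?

6

  20 → USB stick 1 (new)  [load 20/75]
  60 → USB stick 2 (new)  [load 60/75]
  20 → USB stick 1  [load 40/75]
  45 → USB stick 3 (new)  [load 45/75]
  40 → USB stick 4 (new)  [load 40/75]
  10 → USB stick 2  [load 70/75]
  60 → USB stick 5 (new)  [load 60/75]
  55 → USB stick 6 (new)  [load 55/75]
  5 → USB stick 2  [load 75/75]
6 USB sticks opened.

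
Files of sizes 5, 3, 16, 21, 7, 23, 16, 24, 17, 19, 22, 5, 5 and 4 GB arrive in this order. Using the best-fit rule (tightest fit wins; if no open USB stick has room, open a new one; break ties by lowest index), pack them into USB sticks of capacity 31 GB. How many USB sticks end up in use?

  5 → USB stick 1 (new)  [load 5/31]
  3 → USB stick 1  [load 8/31]
  16 → USB stick 1  [load 24/31]
  21 → USB stick 2 (new)  [load 21/31]
  7 → USB stick 1  [load 31/31]
  23 → USB stick 3 (new)  [load 23/31]
  16 → USB stick 4 (new)  [load 16/31]
  24 → USB stick 5 (new)  [load 24/31]
  17 → USB stick 6 (new)  [load 17/31]
  19 → USB stick 7 (new)  [load 19/31]
  22 → USB stick 8 (new)  [load 22/31]
  5 → USB stick 5  [load 29/31]
  5 → USB stick 3  [load 28/31]
  4 → USB stick 8  [load 26/31]
8 USB sticks opened.

8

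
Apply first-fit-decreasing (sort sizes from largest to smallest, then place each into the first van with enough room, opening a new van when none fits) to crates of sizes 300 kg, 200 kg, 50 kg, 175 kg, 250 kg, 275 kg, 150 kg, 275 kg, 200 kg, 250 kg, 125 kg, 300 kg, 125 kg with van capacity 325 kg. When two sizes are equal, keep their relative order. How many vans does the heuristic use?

9

Sorted descending: 300, 300, 275, 275, 250, 250, 200, 200, 175, 150, 125, 125, 50.
  300 → van 1 (new)  [load 300/325]
  300 → van 2 (new)  [load 300/325]
  275 → van 3 (new)  [load 275/325]
  275 → van 4 (new)  [load 275/325]
  250 → van 5 (new)  [load 250/325]
  250 → van 6 (new)  [load 250/325]
  200 → van 7 (new)  [load 200/325]
  200 → van 8 (new)  [load 200/325]
  175 → van 9 (new)  [load 175/325]
  150 → van 9  [load 325/325]
  125 → van 7  [load 325/325]
  125 → van 8  [load 325/325]
  50 → van 3  [load 325/325]
9 vans opened.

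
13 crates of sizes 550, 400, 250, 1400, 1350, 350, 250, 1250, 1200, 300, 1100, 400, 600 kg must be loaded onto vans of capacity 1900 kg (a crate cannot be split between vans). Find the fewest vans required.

Total = 1400 + 1350 + 1250 + 1200 + 1100 + 600 + 550 + 400 + 400 + 350 + 300 + 250 + 250 = 9400 kg.
Lower bound: ⌈9400/1900⌉ = 5 vans.
A packing using 5 vans:
  van 1: 1400 + 250 + 250 = 1900
  van 2: 1350 + 550 = 1900
  van 3: 1250 + 600 = 1850
  van 4: 1200 + 400 + 300 = 1900
  van 5: 1100 + 400 + 350 = 1850
This matches the lower bound, so 5 is optimal.

5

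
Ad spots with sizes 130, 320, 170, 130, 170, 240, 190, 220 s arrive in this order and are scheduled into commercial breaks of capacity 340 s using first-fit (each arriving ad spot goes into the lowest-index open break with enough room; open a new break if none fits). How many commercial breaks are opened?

6

  130 → break 1 (new)  [load 130/340]
  320 → break 2 (new)  [load 320/340]
  170 → break 1  [load 300/340]
  130 → break 3 (new)  [load 130/340]
  170 → break 3  [load 300/340]
  240 → break 4 (new)  [load 240/340]
  190 → break 5 (new)  [load 190/340]
  220 → break 6 (new)  [load 220/340]
6 commercial breaks opened.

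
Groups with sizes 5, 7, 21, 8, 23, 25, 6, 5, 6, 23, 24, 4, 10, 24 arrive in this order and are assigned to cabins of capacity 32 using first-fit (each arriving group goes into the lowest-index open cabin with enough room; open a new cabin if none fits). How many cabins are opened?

  5 → cabin 1 (new)  [load 5/32]
  7 → cabin 1  [load 12/32]
  21 → cabin 2 (new)  [load 21/32]
  8 → cabin 1  [load 20/32]
  23 → cabin 3 (new)  [load 23/32]
  25 → cabin 4 (new)  [load 25/32]
  6 → cabin 1  [load 26/32]
  5 → cabin 1  [load 31/32]
  6 → cabin 2  [load 27/32]
  23 → cabin 5 (new)  [load 23/32]
  24 → cabin 6 (new)  [load 24/32]
  4 → cabin 2  [load 31/32]
  10 → cabin 7 (new)  [load 10/32]
  24 → cabin 8 (new)  [load 24/32]
8 cabins opened.

8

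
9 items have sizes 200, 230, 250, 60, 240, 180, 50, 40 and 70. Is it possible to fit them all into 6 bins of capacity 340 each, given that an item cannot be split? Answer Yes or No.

A valid assignment using 5 bins:
  bin 1: 250 + 70 = 320
  bin 2: 240 + 60 + 40 = 340
  bin 3: 230 + 50 = 280
  bin 4: 200 = 200
  bin 5: 180 = 180
That uses only 5 ≤ 6, so 6 bins are enough.

Yes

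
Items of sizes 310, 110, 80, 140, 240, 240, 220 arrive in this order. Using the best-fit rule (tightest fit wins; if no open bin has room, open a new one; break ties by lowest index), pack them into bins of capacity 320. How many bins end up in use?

6

  310 → bin 1 (new)  [load 310/320]
  110 → bin 2 (new)  [load 110/320]
  80 → bin 2  [load 190/320]
  140 → bin 3 (new)  [load 140/320]
  240 → bin 4 (new)  [load 240/320]
  240 → bin 5 (new)  [load 240/320]
  220 → bin 6 (new)  [load 220/320]
6 bins opened.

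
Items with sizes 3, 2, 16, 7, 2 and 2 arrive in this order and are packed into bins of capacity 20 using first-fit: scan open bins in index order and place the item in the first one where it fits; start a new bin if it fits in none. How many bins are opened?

  3 → bin 1 (new)  [load 3/20]
  2 → bin 1  [load 5/20]
  16 → bin 2 (new)  [load 16/20]
  7 → bin 1  [load 12/20]
  2 → bin 1  [load 14/20]
  2 → bin 1  [load 16/20]
2 bins opened.

2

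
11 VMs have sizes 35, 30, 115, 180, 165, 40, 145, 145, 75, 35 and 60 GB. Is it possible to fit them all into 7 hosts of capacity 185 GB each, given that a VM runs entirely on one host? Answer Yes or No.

A valid assignment using 6 hosts:
  host 1: 180 = 180
  host 2: 165 = 165
  host 3: 145 + 40 = 185
  host 4: 145 + 35 = 180
  host 5: 115 + 60 = 175
  host 6: 75 + 35 + 30 = 140
That uses only 6 ≤ 7, so 7 hosts are enough.

Yes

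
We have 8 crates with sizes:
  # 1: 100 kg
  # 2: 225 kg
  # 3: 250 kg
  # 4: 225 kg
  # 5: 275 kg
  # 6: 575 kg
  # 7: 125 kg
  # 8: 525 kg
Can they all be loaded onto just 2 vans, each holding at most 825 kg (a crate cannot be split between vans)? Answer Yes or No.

No

Total = 2300 kg; ⌈2300/825⌉ = 3.
At least 3 vans are required, but only 2 are allowed.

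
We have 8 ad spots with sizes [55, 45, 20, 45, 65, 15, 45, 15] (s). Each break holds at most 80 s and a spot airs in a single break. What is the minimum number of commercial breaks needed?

5

Total = 65 + 55 + 45 + 45 + 45 + 20 + 15 + 15 = 305 s.
Lower bound: ⌈305/80⌉ = 4 commercial breaks.
Also, 5 ad spots each exceed 40 s, and no two of those can share a break, so at least 5 commercial breaks are needed.
A packing using 5 commercial breaks:
  break 1: 65 + 15 = 80
  break 2: 55 + 20 = 75
  break 3: 45 + 15 = 60
  break 4: 45 = 45
  break 5: 45 = 45
This matches the lower bound, so 5 is optimal.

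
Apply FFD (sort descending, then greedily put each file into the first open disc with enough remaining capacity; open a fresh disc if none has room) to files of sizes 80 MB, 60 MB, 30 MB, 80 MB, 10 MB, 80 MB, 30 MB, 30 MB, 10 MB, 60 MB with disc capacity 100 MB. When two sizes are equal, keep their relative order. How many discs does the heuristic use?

Sorted descending: 80, 80, 80, 60, 60, 30, 30, 30, 10, 10.
  80 → disc 1 (new)  [load 80/100]
  80 → disc 2 (new)  [load 80/100]
  80 → disc 3 (new)  [load 80/100]
  60 → disc 4 (new)  [load 60/100]
  60 → disc 5 (new)  [load 60/100]
  30 → disc 4  [load 90/100]
  30 → disc 5  [load 90/100]
  30 → disc 6 (new)  [load 30/100]
  10 → disc 1  [load 90/100]
  10 → disc 1  [load 100/100]
6 discs opened.

6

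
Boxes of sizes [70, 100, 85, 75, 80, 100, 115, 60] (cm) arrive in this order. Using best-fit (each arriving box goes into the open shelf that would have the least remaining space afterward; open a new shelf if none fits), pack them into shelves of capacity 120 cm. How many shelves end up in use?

  70 → shelf 1 (new)  [load 70/120]
  100 → shelf 2 (new)  [load 100/120]
  85 → shelf 3 (new)  [load 85/120]
  75 → shelf 4 (new)  [load 75/120]
  80 → shelf 5 (new)  [load 80/120]
  100 → shelf 6 (new)  [load 100/120]
  115 → shelf 7 (new)  [load 115/120]
  60 → shelf 8 (new)  [load 60/120]
8 shelves opened.

8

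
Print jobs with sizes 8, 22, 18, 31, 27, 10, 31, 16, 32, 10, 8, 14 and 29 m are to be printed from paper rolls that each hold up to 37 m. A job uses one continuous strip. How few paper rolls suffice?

Total = 32 + 31 + 31 + 29 + 27 + 22 + 18 + 16 + 14 + 10 + 10 + 8 + 8 = 256 m.
Lower bound: ⌈256/37⌉ = 7 paper rolls.
A packing using 8 paper rolls:
  roll 1: 32 = 32
  roll 2: 31 = 31
  roll 3: 31 = 31
  roll 4: 29 + 8 = 37
  roll 5: 27 + 10 = 37
  roll 6: 22 + 14 = 36
  roll 7: 18 + 16 = 34
  roll 8: 10 + 8 = 18
No arrangement into 7 paper rolls stays within capacity, so 8 is optimal.

8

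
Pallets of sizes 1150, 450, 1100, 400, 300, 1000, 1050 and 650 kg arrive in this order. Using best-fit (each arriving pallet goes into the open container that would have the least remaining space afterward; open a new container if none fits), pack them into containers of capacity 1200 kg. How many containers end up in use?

6

  1150 → container 1 (new)  [load 1150/1200]
  450 → container 2 (new)  [load 450/1200]
  1100 → container 3 (new)  [load 1100/1200]
  400 → container 2  [load 850/1200]
  300 → container 2  [load 1150/1200]
  1000 → container 4 (new)  [load 1000/1200]
  1050 → container 5 (new)  [load 1050/1200]
  650 → container 6 (new)  [load 650/1200]
6 containers opened.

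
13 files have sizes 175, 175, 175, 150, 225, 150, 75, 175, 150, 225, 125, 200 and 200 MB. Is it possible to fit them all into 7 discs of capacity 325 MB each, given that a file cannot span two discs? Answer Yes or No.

No

Total = 2200 MB; ⌈2200/325⌉ = 7.
8 files each exceed half the capacity and cannot share a disc, forcing at least 8 discs.
At least 8 discs are required, but only 7 are allowed.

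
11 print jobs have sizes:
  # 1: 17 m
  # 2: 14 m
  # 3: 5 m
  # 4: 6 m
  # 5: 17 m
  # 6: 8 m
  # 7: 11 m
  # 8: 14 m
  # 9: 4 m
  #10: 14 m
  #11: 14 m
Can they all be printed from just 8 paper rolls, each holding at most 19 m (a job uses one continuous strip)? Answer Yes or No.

Yes

A valid assignment using 8 paper rolls:
  roll 1: 17 = 17
  roll 2: 17 = 17
  roll 3: 14 + 5 = 19
  roll 4: 14 + 4 = 18
  roll 5: 14 = 14
  roll 6: 14 = 14
  roll 7: 11 + 8 = 19
  roll 8: 6 = 6
Every load is within 19 m, so 8 paper rolls suffice.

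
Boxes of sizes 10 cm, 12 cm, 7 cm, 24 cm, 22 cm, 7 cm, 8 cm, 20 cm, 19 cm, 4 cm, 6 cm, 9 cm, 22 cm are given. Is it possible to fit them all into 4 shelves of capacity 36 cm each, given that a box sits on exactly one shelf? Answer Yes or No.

No

Total = 170 cm; ⌈170/36⌉ = 5.
At least 5 shelves are required, but only 4 are allowed.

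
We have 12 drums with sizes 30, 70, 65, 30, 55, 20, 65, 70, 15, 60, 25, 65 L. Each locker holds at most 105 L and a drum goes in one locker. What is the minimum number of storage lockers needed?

7

Total = 70 + 70 + 65 + 65 + 65 + 60 + 55 + 30 + 30 + 25 + 20 + 15 = 570 L.
Lower bound: ⌈570/105⌉ = 6 storage lockers.
Also, 7 drums each exceed 105/2 L, and no two of those can share a locker, so at least 7 storage lockers are needed.
A packing using 7 storage lockers:
  locker 1: 70 + 30 = 100
  locker 2: 70 + 30 = 100
  locker 3: 65 + 25 + 15 = 105
  locker 4: 65 + 20 = 85
  locker 5: 65 = 65
  locker 6: 60 = 60
  locker 7: 55 = 55
This matches the lower bound, so 7 is optimal.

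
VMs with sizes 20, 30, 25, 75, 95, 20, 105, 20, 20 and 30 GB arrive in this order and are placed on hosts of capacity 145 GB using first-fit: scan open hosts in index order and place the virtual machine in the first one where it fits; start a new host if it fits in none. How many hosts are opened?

  20 → host 1 (new)  [load 20/145]
  30 → host 1  [load 50/145]
  25 → host 1  [load 75/145]
  75 → host 2 (new)  [load 75/145]
  95 → host 3 (new)  [load 95/145]
  20 → host 1  [load 95/145]
  105 → host 4 (new)  [load 105/145]
  20 → host 1  [load 115/145]
  20 → host 1  [load 135/145]
  30 → host 2  [load 105/145]
4 hosts opened.

4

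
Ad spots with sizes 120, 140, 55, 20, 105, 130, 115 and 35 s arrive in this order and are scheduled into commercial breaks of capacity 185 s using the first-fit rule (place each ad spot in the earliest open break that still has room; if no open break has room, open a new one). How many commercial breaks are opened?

5

  120 → break 1 (new)  [load 120/185]
  140 → break 2 (new)  [load 140/185]
  55 → break 1  [load 175/185]
  20 → break 2  [load 160/185]
  105 → break 3 (new)  [load 105/185]
  130 → break 4 (new)  [load 130/185]
  115 → break 5 (new)  [load 115/185]
  35 → break 3  [load 140/185]
5 commercial breaks opened.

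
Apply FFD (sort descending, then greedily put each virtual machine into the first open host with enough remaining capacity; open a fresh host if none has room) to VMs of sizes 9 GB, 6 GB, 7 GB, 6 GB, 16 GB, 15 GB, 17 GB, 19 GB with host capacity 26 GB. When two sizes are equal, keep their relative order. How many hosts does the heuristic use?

4

Sorted descending: 19, 17, 16, 15, 9, 7, 6, 6.
  19 → host 1 (new)  [load 19/26]
  17 → host 2 (new)  [load 17/26]
  16 → host 3 (new)  [load 16/26]
  15 → host 4 (new)  [load 15/26]
  9 → host 2  [load 26/26]
  7 → host 1  [load 26/26]
  6 → host 3  [load 22/26]
  6 → host 4  [load 21/26]
4 hosts opened.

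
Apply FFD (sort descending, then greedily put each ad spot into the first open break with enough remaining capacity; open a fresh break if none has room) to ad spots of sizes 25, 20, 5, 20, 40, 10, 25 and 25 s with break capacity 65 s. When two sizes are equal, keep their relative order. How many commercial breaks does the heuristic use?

3

Sorted descending: 40, 25, 25, 25, 20, 20, 10, 5.
  40 → break 1 (new)  [load 40/65]
  25 → break 1  [load 65/65]
  25 → break 2 (new)  [load 25/65]
  25 → break 2  [load 50/65]
  20 → break 3 (new)  [load 20/65]
  20 → break 3  [load 40/65]
  10 → break 2  [load 60/65]
  5 → break 2  [load 65/65]
3 commercial breaks opened.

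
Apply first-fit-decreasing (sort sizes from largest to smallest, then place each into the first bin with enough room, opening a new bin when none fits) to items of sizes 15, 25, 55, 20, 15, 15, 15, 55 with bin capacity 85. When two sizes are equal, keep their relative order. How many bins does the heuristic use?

Sorted descending: 55, 55, 25, 20, 15, 15, 15, 15.
  55 → bin 1 (new)  [load 55/85]
  55 → bin 2 (new)  [load 55/85]
  25 → bin 1  [load 80/85]
  20 → bin 2  [load 75/85]
  15 → bin 3 (new)  [load 15/85]
  15 → bin 3  [load 30/85]
  15 → bin 3  [load 45/85]
  15 → bin 3  [load 60/85]
3 bins opened.

3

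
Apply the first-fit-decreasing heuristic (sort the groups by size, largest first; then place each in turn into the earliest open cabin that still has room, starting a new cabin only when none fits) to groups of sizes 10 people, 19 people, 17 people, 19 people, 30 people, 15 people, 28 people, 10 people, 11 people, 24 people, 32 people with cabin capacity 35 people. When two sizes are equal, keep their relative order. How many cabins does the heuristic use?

7

Sorted descending: 32, 30, 28, 24, 19, 19, 17, 15, 11, 10, 10.
  32 → cabin 1 (new)  [load 32/35]
  30 → cabin 2 (new)  [load 30/35]
  28 → cabin 3 (new)  [load 28/35]
  24 → cabin 4 (new)  [load 24/35]
  19 → cabin 5 (new)  [load 19/35]
  19 → cabin 6 (new)  [load 19/35]
  17 → cabin 7 (new)  [load 17/35]
  15 → cabin 5  [load 34/35]
  11 → cabin 4  [load 35/35]
  10 → cabin 6  [load 29/35]
  10 → cabin 7  [load 27/35]
7 cabins opened.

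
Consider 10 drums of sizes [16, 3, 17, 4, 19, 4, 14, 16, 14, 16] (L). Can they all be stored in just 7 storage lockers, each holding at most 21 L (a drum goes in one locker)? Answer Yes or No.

Yes

A valid assignment using 7 storage lockers:
  locker 1: 19 = 19
  locker 2: 17 + 4 = 21
  locker 3: 16 + 4 = 20
  locker 4: 16 + 3 = 19
  locker 5: 16 = 16
  locker 6: 14 = 14
  locker 7: 14 = 14
Every load is within 21 L, so 7 storage lockers suffice.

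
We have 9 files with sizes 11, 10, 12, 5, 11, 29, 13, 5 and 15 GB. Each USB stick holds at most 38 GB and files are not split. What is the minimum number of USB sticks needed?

4

Total = 29 + 15 + 13 + 12 + 11 + 11 + 10 + 5 + 5 = 111 GB.
Lower bound: ⌈111/38⌉ = 3 USB sticks.
A packing using 4 USB sticks:
  USB stick 1: 29 + 5 = 34
  USB stick 2: 15 + 13 + 10 = 38
  USB stick 3: 12 + 11 + 11 = 34
  USB stick 4: 5 = 5
No arrangement into 3 USB sticks stays within capacity, so 4 is optimal.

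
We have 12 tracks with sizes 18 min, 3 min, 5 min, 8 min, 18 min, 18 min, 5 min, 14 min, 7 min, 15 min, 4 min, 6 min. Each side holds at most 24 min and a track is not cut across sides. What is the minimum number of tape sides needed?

6

Total = 18 + 18 + 18 + 15 + 14 + 8 + 7 + 6 + 5 + 5 + 4 + 3 = 121 min.
Lower bound: ⌈121/24⌉ = 6 tape sides.
A packing using 6 tape sides:
  side 1: 18 + 6 = 24
  side 2: 18 + 5 = 23
  side 3: 18 + 5 = 23
  side 4: 15 + 8 = 23
  side 5: 14 + 7 + 3 = 24
  side 6: 4 = 4
This matches the lower bound, so 6 is optimal.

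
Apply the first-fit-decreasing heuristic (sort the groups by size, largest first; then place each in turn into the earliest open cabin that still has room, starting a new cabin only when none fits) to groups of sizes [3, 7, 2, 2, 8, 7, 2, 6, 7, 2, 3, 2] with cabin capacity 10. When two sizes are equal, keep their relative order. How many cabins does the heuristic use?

Sorted descending: 8, 7, 7, 7, 6, 3, 3, 2, 2, 2, 2, 2.
  8 → cabin 1 (new)  [load 8/10]
  7 → cabin 2 (new)  [load 7/10]
  7 → cabin 3 (new)  [load 7/10]
  7 → cabin 4 (new)  [load 7/10]
  6 → cabin 5 (new)  [load 6/10]
  3 → cabin 2  [load 10/10]
  3 → cabin 3  [load 10/10]
  2 → cabin 1  [load 10/10]
  2 → cabin 4  [load 9/10]
  2 → cabin 5  [load 8/10]
  2 → cabin 5  [load 10/10]
  2 → cabin 6 (new)  [load 2/10]
6 cabins opened.

6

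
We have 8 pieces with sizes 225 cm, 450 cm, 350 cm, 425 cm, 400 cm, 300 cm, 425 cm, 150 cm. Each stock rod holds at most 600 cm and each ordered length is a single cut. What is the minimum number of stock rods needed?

Total = 450 + 425 + 425 + 400 + 350 + 300 + 225 + 150 = 2725 cm.
Lower bound: ⌈2725/600⌉ = 5 stock rods.
A packing using 6 stock rods:
  stock rod 1: 450 + 150 = 600
  stock rod 2: 425 = 425
  stock rod 3: 425 = 425
  stock rod 4: 400 = 400
  stock rod 5: 350 + 225 = 575
  stock rod 6: 300 = 300
No arrangement into 5 stock rods stays within capacity, so 6 is optimal.

6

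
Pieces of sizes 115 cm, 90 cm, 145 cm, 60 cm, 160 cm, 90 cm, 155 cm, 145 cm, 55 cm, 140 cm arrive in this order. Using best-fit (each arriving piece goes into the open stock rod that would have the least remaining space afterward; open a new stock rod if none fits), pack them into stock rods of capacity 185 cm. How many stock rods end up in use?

  115 → stock rod 1 (new)  [load 115/185]
  90 → stock rod 2 (new)  [load 90/185]
  145 → stock rod 3 (new)  [load 145/185]
  60 → stock rod 1  [load 175/185]
  160 → stock rod 4 (new)  [load 160/185]
  90 → stock rod 2  [load 180/185]
  155 → stock rod 5 (new)  [load 155/185]
  145 → stock rod 6 (new)  [load 145/185]
  55 → stock rod 7 (new)  [load 55/185]
  140 → stock rod 8 (new)  [load 140/185]
8 stock rods opened.

8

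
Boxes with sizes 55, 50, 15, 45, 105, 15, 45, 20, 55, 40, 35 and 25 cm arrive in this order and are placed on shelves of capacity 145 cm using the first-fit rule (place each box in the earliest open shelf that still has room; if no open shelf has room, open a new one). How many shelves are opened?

4

  55 → shelf 1 (new)  [load 55/145]
  50 → shelf 1  [load 105/145]
  15 → shelf 1  [load 120/145]
  45 → shelf 2 (new)  [load 45/145]
  105 → shelf 3 (new)  [load 105/145]
  15 → shelf 1  [load 135/145]
  45 → shelf 2  [load 90/145]
  20 → shelf 2  [load 110/145]
  55 → shelf 4 (new)  [load 55/145]
  40 → shelf 3  [load 145/145]
  35 → shelf 2  [load 145/145]
  25 → shelf 4  [load 80/145]
4 shelves opened.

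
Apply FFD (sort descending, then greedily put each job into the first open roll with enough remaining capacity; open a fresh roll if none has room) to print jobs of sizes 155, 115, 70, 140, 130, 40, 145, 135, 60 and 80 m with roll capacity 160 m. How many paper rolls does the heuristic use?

8

Sorted descending: 155, 145, 140, 135, 130, 115, 80, 70, 60, 40.
  155 → roll 1 (new)  [load 155/160]
  145 → roll 2 (new)  [load 145/160]
  140 → roll 3 (new)  [load 140/160]
  135 → roll 4 (new)  [load 135/160]
  130 → roll 5 (new)  [load 130/160]
  115 → roll 6 (new)  [load 115/160]
  80 → roll 7 (new)  [load 80/160]
  70 → roll 7  [load 150/160]
  60 → roll 8 (new)  [load 60/160]
  40 → roll 6  [load 155/160]
8 paper rolls opened.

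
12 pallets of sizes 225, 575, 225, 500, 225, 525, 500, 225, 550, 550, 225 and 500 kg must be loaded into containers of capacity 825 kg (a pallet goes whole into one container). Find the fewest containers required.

7

Total = 575 + 550 + 550 + 525 + 500 + 500 + 500 + 225 + 225 + 225 + 225 + 225 = 4825 kg.
Lower bound: ⌈4825/825⌉ = 6 containers.
Also, 7 pallets each exceed 825/2 kg, and no two of those can share a container, so at least 7 containers are needed.
A packing using 7 containers:
  container 1: 575 + 225 = 800
  container 2: 550 + 225 = 775
  container 3: 550 + 225 = 775
  container 4: 525 + 225 = 750
  container 5: 500 + 225 = 725
  container 6: 500 = 500
  container 7: 500 = 500
This matches the lower bound, so 7 is optimal.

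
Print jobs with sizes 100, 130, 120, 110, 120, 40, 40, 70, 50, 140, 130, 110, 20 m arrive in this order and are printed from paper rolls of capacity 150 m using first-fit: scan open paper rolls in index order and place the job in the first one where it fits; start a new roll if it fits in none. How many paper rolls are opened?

9

  100 → roll 1 (new)  [load 100/150]
  130 → roll 2 (new)  [load 130/150]
  120 → roll 3 (new)  [load 120/150]
  110 → roll 4 (new)  [load 110/150]
  120 → roll 5 (new)  [load 120/150]
  40 → roll 1  [load 140/150]
  40 → roll 4  [load 150/150]
  70 → roll 6 (new)  [load 70/150]
  50 → roll 6  [load 120/150]
  140 → roll 7 (new)  [load 140/150]
  130 → roll 8 (new)  [load 130/150]
  110 → roll 9 (new)  [load 110/150]
  20 → roll 2  [load 150/150]
9 paper rolls opened.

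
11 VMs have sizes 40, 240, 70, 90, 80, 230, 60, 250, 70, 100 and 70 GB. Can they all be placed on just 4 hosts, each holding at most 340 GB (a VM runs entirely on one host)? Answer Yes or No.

A valid assignment using 4 hosts:
  host 1: 250 + 90 = 340
  host 2: 240 + 100 = 340
  host 3: 230 + 80 = 310
  host 4: 70 + 70 + 70 + 60 + 40 = 310
Every load is within 340 GB, so 4 hosts suffice.

Yes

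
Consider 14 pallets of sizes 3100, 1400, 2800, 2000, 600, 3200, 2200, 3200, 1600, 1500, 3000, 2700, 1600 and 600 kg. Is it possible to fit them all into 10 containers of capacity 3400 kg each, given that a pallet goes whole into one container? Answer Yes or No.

Yes

A valid assignment using 10 containers:
  container 1: 3200 = 3200
  container 2: 3200 = 3200
  container 3: 3100 = 3100
  container 4: 3000 = 3000
  container 5: 2800 + 600 = 3400
  container 6: 2700 + 600 = 3300
  container 7: 2200 = 2200
  container 8: 2000 + 1400 = 3400
  container 9: 1600 + 1600 = 3200
  container 10: 1500 = 1500
Every load is within 3400 kg, so 10 containers suffice.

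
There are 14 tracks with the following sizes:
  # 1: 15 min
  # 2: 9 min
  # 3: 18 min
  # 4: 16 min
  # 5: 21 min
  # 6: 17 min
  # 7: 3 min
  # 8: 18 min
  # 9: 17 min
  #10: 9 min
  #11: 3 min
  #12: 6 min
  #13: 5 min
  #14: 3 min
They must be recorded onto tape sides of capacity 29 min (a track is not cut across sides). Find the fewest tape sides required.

7

Total = 21 + 18 + 18 + 17 + 17 + 16 + 15 + 9 + 9 + 6 + 5 + 3 + 3 + 3 = 160 min.
Lower bound: ⌈160/29⌉ = 6 tape sides.
Also, 7 tracks each exceed 29/2 min, and no two of those can share a side, so at least 7 tape sides are needed.
A packing using 7 tape sides:
  side 1: 21 + 6 = 27
  side 2: 18 + 9 = 27
  side 3: 18 + 9 = 27
  side 4: 17 + 5 + 3 + 3 = 28
  side 5: 17 + 3 = 20
  side 6: 16 = 16
  side 7: 15 = 15
This matches the lower bound, so 7 is optimal.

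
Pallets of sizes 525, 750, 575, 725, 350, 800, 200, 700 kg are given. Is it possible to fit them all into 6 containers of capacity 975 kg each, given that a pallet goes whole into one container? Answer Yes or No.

Yes

A valid assignment using 6 containers:
  container 1: 800 = 800
  container 2: 750 + 200 = 950
  container 3: 725 = 725
  container 4: 700 = 700
  container 5: 575 + 350 = 925
  container 6: 525 = 525
Every load is within 975 kg, so 6 containers suffice.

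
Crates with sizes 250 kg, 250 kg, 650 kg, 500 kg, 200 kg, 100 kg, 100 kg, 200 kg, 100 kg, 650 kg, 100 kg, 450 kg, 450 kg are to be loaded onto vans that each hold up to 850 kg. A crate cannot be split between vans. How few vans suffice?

5

Total = 650 + 650 + 500 + 450 + 450 + 250 + 250 + 200 + 200 + 100 + 100 + 100 + 100 = 4000 kg.
Lower bound: ⌈4000/850⌉ = 5 vans.
A packing using 5 vans:
  van 1: 650 + 200 = 850
  van 2: 650 + 200 = 850
  van 3: 500 + 250 + 100 = 850
  van 4: 450 + 250 + 100 = 800
  van 5: 450 + 100 + 100 = 650
This matches the lower bound, so 5 is optimal.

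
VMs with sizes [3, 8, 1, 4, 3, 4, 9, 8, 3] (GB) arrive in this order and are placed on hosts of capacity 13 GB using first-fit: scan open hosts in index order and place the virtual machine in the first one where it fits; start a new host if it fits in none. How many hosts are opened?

  3 → host 1 (new)  [load 3/13]
  8 → host 1  [load 11/13]
  1 → host 1  [load 12/13]
  4 → host 2 (new)  [load 4/13]
  3 → host 2  [load 7/13]
  4 → host 2  [load 11/13]
  9 → host 3 (new)  [load 9/13]
  8 → host 4 (new)  [load 8/13]
  3 → host 3  [load 12/13]
4 hosts opened.

4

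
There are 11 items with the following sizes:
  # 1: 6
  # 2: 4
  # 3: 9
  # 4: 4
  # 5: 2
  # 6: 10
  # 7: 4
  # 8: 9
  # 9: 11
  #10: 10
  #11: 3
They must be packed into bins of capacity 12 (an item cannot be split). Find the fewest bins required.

Total = 11 + 10 + 10 + 9 + 9 + 6 + 4 + 4 + 4 + 3 + 2 = 72.
Lower bound: ⌈72/12⌉ = 6 bins.
A packing using 7 bins:
  bin 1: 11 = 11
  bin 2: 10 + 2 = 12
  bin 3: 10 = 10
  bin 4: 9 + 3 = 12
  bin 5: 9 = 9
  bin 6: 6 + 4 = 10
  bin 7: 4 + 4 = 8
No arrangement into 6 bins stays within capacity, so 7 is optimal.

7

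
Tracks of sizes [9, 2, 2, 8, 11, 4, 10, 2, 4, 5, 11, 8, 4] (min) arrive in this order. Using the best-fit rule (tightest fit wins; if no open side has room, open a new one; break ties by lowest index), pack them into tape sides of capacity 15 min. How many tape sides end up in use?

6

  9 → side 1 (new)  [load 9/15]
  2 → side 1  [load 11/15]
  2 → side 1  [load 13/15]
  8 → side 2 (new)  [load 8/15]
  11 → side 3 (new)  [load 11/15]
  4 → side 3  [load 15/15]
  10 → side 4 (new)  [load 10/15]
  2 → side 1  [load 15/15]
  4 → side 4  [load 14/15]
  5 → side 2  [load 13/15]
  11 → side 5 (new)  [load 11/15]
  8 → side 6 (new)  [load 8/15]
  4 → side 5  [load 15/15]
6 tape sides opened.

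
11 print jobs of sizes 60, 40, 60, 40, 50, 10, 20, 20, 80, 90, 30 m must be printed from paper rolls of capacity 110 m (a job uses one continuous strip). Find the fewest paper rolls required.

5

Total = 90 + 80 + 60 + 60 + 50 + 40 + 40 + 30 + 20 + 20 + 10 = 500 m.
Lower bound: ⌈500/110⌉ = 5 paper rolls.
A packing using 5 paper rolls:
  roll 1: 90 + 20 = 110
  roll 2: 80 + 30 = 110
  roll 3: 60 + 50 = 110
  roll 4: 60 + 40 + 10 = 110
  roll 5: 40 + 20 = 60
This matches the lower bound, so 5 is optimal.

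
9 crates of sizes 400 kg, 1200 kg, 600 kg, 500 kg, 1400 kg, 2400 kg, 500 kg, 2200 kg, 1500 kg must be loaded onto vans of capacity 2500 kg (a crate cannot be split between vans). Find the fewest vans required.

Total = 2400 + 2200 + 1500 + 1400 + 1200 + 600 + 500 + 500 + 400 = 10700 kg.
Lower bound: ⌈10700/2500⌉ = 5 vans.
A packing using 5 vans:
  van 1: 2400 = 2400
  van 2: 2200 = 2200
  van 3: 1500 + 600 + 400 = 2500
  van 4: 1400 + 500 + 500 = 2400
  van 5: 1200 = 1200
This matches the lower bound, so 5 is optimal.

5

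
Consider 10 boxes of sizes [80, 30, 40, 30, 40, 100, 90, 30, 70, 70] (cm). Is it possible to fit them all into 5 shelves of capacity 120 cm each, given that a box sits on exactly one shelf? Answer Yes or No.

Total = 580 cm; ⌈580/120⌉ = 5.
The bound of 5 does not rule out 5, but exhaustive search shows no assignment into 5 shelves of capacity 120 cm exists — the minimum is 6.

No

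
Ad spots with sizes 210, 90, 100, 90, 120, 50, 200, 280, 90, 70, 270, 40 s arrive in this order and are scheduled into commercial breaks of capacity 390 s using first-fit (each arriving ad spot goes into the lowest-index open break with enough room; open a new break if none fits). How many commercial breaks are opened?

  210 → break 1 (new)  [load 210/390]
  90 → break 1  [load 300/390]
  100 → break 2 (new)  [load 100/390]
  90 → break 1  [load 390/390]
  120 → break 2  [load 220/390]
  50 → break 2  [load 270/390]
  200 → break 3 (new)  [load 200/390]
  280 → break 4 (new)  [load 280/390]
  90 → break 2  [load 360/390]
  70 → break 3  [load 270/390]
  270 → break 5 (new)  [load 270/390]
  40 → break 3  [load 310/390]
5 commercial breaks opened.

5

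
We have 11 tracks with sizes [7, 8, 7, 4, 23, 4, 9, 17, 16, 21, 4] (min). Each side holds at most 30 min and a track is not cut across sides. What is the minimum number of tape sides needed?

Total = 23 + 21 + 17 + 16 + 9 + 8 + 7 + 7 + 4 + 4 + 4 = 120 min.
Lower bound: ⌈120/30⌉ = 4 tape sides.
A packing using 5 tape sides:
  side 1: 23 + 7 = 30
  side 2: 21 + 9 = 30
  side 3: 17 + 8 + 4 = 29
  side 4: 16 + 7 + 4 = 27
  side 5: 4 = 4
No arrangement into 4 tape sides stays within capacity, so 5 is optimal.

5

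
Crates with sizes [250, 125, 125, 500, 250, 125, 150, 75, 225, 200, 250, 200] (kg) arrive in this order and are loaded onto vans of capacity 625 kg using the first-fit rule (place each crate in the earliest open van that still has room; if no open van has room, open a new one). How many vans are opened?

  250 → van 1 (new)  [load 250/625]
  125 → van 1  [load 375/625]
  125 → van 1  [load 500/625]
  500 → van 2 (new)  [load 500/625]
  250 → van 3 (new)  [load 250/625]
  125 → van 1  [load 625/625]
  150 → van 3  [load 400/625]
  75 → van 2  [load 575/625]
  225 → van 3  [load 625/625]
  200 → van 4 (new)  [load 200/625]
  250 → van 4  [load 450/625]
  200 → van 5 (new)  [load 200/625]
5 vans opened.

5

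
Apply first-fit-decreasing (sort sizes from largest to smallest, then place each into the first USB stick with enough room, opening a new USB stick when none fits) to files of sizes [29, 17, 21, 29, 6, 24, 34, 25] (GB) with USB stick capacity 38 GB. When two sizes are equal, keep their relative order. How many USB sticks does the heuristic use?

6

Sorted descending: 34, 29, 29, 25, 24, 21, 17, 6.
  34 → USB stick 1 (new)  [load 34/38]
  29 → USB stick 2 (new)  [load 29/38]
  29 → USB stick 3 (new)  [load 29/38]
  25 → USB stick 4 (new)  [load 25/38]
  24 → USB stick 5 (new)  [load 24/38]
  21 → USB stick 6 (new)  [load 21/38]
  17 → USB stick 6  [load 38/38]
  6 → USB stick 2  [load 35/38]
6 USB sticks opened.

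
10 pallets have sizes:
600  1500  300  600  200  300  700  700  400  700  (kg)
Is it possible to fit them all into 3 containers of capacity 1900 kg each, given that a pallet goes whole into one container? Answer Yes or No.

No

Total = 6000 kg; ⌈6000/1900⌉ = 4.
At least 4 containers are required, but only 3 are allowed.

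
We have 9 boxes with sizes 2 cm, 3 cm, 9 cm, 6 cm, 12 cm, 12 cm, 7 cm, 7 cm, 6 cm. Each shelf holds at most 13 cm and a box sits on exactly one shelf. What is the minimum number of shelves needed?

Total = 12 + 12 + 9 + 7 + 7 + 6 + 6 + 3 + 2 = 64 cm.
Lower bound: ⌈64/13⌉ = 5 shelves.
A packing using 6 shelves:
  shelf 1: 12 = 12
  shelf 2: 12 = 12
  shelf 3: 9 + 3 = 12
  shelf 4: 7 + 6 = 13
  shelf 5: 7 + 6 = 13
  shelf 6: 2 = 2
No arrangement into 5 shelves stays within capacity, so 6 is optimal.

6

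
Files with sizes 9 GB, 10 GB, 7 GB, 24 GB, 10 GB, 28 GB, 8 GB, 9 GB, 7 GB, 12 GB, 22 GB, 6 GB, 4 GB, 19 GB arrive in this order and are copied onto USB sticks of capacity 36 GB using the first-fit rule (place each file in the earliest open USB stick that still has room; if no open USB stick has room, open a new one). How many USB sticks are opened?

6

  9 → USB stick 1 (new)  [load 9/36]
  10 → USB stick 1  [load 19/36]
  7 → USB stick 1  [load 26/36]
  24 → USB stick 2 (new)  [load 24/36]
  10 → USB stick 1  [load 36/36]
  28 → USB stick 3 (new)  [load 28/36]
  8 → USB stick 2  [load 32/36]
  9 → USB stick 4 (new)  [load 9/36]
  7 → USB stick 3  [load 35/36]
  12 → USB stick 4  [load 21/36]
  22 → USB stick 5 (new)  [load 22/36]
  6 → USB stick 4  [load 27/36]
  4 → USB stick 2  [load 36/36]
  19 → USB stick 6 (new)  [load 19/36]
6 USB sticks opened.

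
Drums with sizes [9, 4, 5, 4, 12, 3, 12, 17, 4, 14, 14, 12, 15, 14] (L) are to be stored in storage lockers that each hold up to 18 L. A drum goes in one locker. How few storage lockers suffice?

Total = 17 + 15 + 14 + 14 + 14 + 12 + 12 + 12 + 9 + 5 + 4 + 4 + 4 + 3 = 139 L.
Lower bound: ⌈139/18⌉ = 8 storage lockers.
A packing using 9 storage lockers:
  locker 1: 17 = 17
  locker 2: 15 + 3 = 18
  locker 3: 14 + 4 = 18
  locker 4: 14 + 4 = 18
  locker 5: 14 + 4 = 18
  locker 6: 12 + 5 = 17
  locker 7: 12 = 12
  locker 8: 12 = 12
  locker 9: 9 = 9
No arrangement into 8 storage lockers stays within capacity, so 9 is optimal.

9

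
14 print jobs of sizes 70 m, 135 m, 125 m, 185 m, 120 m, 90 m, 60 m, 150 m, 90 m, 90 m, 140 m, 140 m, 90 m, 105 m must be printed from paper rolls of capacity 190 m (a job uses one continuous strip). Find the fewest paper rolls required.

10

Total = 185 + 150 + 140 + 140 + 135 + 125 + 120 + 105 + 90 + 90 + 90 + 90 + 70 + 60 = 1590 m.
Lower bound: ⌈1590/190⌉ = 9 paper rolls.
A packing using 10 paper rolls:
  roll 1: 185 = 185
  roll 2: 150 = 150
  roll 3: 140 = 140
  roll 4: 140 = 140
  roll 5: 135 = 135
  roll 6: 125 + 60 = 185
  roll 7: 120 + 70 = 190
  roll 8: 105 = 105
  roll 9: 90 + 90 = 180
  roll 10: 90 + 90 = 180
No arrangement into 9 paper rolls stays within capacity, so 10 is optimal.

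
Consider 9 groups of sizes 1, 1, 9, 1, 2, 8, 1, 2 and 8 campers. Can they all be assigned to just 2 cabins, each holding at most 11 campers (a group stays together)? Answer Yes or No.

No

Total = 33 campers; ⌈33/11⌉ = 3.
At least 3 cabins are required, but only 2 are allowed.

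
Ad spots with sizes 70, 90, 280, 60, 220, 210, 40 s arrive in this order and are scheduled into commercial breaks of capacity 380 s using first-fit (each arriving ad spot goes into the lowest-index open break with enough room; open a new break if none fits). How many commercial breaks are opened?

  70 → break 1 (new)  [load 70/380]
  90 → break 1  [load 160/380]
  280 → break 2 (new)  [load 280/380]
  60 → break 1  [load 220/380]
  220 → break 3 (new)  [load 220/380]
  210 → break 4 (new)  [load 210/380]
  40 → break 1  [load 260/380]
4 commercial breaks opened.

4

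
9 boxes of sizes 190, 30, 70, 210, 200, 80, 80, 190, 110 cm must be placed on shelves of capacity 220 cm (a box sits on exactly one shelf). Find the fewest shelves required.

6

Total = 210 + 200 + 190 + 190 + 110 + 80 + 80 + 70 + 30 = 1160 cm.
Lower bound: ⌈1160/220⌉ = 6 shelves.
A packing using 6 shelves:
  shelf 1: 210 = 210
  shelf 2: 200 = 200
  shelf 3: 190 + 30 = 220
  shelf 4: 190 = 190
  shelf 5: 110 + 80 = 190
  shelf 6: 80 + 70 = 150
This matches the lower bound, so 6 is optimal.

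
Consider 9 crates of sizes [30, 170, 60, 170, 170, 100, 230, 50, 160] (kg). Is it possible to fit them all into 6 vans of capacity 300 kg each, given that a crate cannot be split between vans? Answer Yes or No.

Yes

A valid assignment using 5 vans:
  van 1: 230 + 60 = 290
  van 2: 170 + 100 + 30 = 300
  van 3: 170 + 50 = 220
  van 4: 170 = 170
  van 5: 160 = 160
That uses only 5 ≤ 6, so 6 vans are enough.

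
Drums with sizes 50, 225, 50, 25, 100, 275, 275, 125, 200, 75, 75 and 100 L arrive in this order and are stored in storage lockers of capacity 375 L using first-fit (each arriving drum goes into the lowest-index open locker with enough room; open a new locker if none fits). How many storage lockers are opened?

5

  50 → locker 1 (new)  [load 50/375]
  225 → locker 1  [load 275/375]
  50 → locker 1  [load 325/375]
  25 → locker 1  [load 350/375]
  100 → locker 2 (new)  [load 100/375]
  275 → locker 2  [load 375/375]
  275 → locker 3 (new)  [load 275/375]
  125 → locker 4 (new)  [load 125/375]
  200 → locker 4  [load 325/375]
  75 → locker 3  [load 350/375]
  75 → locker 5 (new)  [load 75/375]
  100 → locker 5  [load 175/375]
5 storage lockers opened.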